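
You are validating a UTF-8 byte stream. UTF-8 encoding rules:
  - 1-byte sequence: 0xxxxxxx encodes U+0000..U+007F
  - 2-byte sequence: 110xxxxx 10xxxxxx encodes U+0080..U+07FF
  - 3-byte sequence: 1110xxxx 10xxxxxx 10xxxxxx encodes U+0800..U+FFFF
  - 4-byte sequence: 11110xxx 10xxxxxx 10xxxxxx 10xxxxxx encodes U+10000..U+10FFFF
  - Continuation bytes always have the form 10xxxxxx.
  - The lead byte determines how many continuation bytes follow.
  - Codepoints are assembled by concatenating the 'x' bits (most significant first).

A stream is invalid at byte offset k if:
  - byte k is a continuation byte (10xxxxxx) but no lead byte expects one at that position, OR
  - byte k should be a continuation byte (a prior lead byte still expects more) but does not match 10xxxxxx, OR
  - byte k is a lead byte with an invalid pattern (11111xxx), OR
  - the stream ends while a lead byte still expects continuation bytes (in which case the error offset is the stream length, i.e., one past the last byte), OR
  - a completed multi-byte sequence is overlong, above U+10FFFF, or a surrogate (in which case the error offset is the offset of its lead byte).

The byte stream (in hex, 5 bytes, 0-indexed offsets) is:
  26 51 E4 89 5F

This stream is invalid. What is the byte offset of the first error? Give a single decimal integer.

Byte[0]=26: 1-byte ASCII. cp=U+0026
Byte[1]=51: 1-byte ASCII. cp=U+0051
Byte[2]=E4: 3-byte lead, need 2 cont bytes. acc=0x4
Byte[3]=89: continuation. acc=(acc<<6)|0x09=0x109
Byte[4]=5F: expected 10xxxxxx continuation. INVALID

Answer: 4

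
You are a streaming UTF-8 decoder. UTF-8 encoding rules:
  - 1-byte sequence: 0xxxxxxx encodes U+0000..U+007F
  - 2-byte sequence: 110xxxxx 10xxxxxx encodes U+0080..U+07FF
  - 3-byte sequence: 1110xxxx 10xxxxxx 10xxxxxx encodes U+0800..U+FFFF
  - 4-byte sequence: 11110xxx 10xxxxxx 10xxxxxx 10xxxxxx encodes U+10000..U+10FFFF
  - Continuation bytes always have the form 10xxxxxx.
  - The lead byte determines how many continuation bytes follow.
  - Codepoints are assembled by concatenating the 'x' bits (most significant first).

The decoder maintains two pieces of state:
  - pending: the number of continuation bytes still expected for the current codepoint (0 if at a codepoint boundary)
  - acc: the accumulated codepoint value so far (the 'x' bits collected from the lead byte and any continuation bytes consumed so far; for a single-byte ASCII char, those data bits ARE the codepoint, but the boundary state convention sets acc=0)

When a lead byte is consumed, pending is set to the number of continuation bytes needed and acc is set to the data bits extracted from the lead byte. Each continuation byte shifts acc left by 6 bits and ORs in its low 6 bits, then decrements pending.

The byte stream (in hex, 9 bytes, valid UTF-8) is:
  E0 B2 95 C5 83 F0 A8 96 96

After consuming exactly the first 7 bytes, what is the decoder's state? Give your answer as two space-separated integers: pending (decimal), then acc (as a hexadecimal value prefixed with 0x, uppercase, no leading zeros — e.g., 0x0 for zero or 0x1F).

Byte[0]=E0: 3-byte lead. pending=2, acc=0x0
Byte[1]=B2: continuation. acc=(acc<<6)|0x32=0x32, pending=1
Byte[2]=95: continuation. acc=(acc<<6)|0x15=0xC95, pending=0
Byte[3]=C5: 2-byte lead. pending=1, acc=0x5
Byte[4]=83: continuation. acc=(acc<<6)|0x03=0x143, pending=0
Byte[5]=F0: 4-byte lead. pending=3, acc=0x0
Byte[6]=A8: continuation. acc=(acc<<6)|0x28=0x28, pending=2

Answer: 2 0x28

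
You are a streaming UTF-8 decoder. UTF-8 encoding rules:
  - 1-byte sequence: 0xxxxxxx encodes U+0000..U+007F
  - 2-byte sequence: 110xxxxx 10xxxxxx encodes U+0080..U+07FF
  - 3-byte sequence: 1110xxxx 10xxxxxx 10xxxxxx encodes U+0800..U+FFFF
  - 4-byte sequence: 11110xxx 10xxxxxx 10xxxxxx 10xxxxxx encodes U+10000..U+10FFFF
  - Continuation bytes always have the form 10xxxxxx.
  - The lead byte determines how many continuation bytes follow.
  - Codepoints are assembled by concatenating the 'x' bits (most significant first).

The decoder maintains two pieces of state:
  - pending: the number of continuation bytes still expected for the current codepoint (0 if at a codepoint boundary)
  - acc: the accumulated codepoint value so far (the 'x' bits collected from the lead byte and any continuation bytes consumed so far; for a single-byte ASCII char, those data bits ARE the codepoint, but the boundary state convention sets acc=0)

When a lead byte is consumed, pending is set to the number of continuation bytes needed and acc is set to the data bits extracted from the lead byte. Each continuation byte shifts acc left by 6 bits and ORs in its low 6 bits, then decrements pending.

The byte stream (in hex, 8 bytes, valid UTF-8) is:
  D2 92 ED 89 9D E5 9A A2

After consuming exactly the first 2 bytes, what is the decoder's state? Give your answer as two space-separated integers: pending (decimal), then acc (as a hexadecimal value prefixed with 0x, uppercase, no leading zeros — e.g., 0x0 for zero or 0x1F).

Answer: 0 0x492

Derivation:
Byte[0]=D2: 2-byte lead. pending=1, acc=0x12
Byte[1]=92: continuation. acc=(acc<<6)|0x12=0x492, pending=0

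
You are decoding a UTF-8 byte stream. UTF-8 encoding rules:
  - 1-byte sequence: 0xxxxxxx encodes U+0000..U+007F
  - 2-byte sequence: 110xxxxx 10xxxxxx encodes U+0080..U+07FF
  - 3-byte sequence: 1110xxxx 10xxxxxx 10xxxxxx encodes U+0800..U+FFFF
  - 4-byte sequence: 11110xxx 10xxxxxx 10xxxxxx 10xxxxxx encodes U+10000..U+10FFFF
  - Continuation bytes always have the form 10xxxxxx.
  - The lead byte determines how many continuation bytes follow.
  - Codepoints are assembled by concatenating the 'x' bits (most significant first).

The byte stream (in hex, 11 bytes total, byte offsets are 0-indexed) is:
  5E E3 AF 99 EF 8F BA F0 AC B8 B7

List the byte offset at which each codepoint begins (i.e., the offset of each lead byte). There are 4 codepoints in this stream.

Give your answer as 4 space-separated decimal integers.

Byte[0]=5E: 1-byte ASCII. cp=U+005E
Byte[1]=E3: 3-byte lead, need 2 cont bytes. acc=0x3
Byte[2]=AF: continuation. acc=(acc<<6)|0x2F=0xEF
Byte[3]=99: continuation. acc=(acc<<6)|0x19=0x3BD9
Completed: cp=U+3BD9 (starts at byte 1)
Byte[4]=EF: 3-byte lead, need 2 cont bytes. acc=0xF
Byte[5]=8F: continuation. acc=(acc<<6)|0x0F=0x3CF
Byte[6]=BA: continuation. acc=(acc<<6)|0x3A=0xF3FA
Completed: cp=U+F3FA (starts at byte 4)
Byte[7]=F0: 4-byte lead, need 3 cont bytes. acc=0x0
Byte[8]=AC: continuation. acc=(acc<<6)|0x2C=0x2C
Byte[9]=B8: continuation. acc=(acc<<6)|0x38=0xB38
Byte[10]=B7: continuation. acc=(acc<<6)|0x37=0x2CE37
Completed: cp=U+2CE37 (starts at byte 7)

Answer: 0 1 4 7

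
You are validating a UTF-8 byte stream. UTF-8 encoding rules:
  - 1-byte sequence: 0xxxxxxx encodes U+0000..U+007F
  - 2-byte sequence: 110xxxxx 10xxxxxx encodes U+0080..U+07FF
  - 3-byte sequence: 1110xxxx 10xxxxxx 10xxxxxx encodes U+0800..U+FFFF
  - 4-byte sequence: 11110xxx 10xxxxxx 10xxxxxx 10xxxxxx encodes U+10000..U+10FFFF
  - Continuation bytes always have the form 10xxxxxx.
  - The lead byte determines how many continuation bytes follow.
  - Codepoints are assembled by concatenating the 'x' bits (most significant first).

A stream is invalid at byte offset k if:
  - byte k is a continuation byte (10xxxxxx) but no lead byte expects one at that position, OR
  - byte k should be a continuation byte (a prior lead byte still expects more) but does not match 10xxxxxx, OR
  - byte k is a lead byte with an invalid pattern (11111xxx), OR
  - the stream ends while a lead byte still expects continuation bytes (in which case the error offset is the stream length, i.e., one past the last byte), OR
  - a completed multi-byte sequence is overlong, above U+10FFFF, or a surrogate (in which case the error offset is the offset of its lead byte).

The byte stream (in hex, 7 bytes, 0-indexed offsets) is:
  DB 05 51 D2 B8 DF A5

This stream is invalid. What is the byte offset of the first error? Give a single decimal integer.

Byte[0]=DB: 2-byte lead, need 1 cont bytes. acc=0x1B
Byte[1]=05: expected 10xxxxxx continuation. INVALID

Answer: 1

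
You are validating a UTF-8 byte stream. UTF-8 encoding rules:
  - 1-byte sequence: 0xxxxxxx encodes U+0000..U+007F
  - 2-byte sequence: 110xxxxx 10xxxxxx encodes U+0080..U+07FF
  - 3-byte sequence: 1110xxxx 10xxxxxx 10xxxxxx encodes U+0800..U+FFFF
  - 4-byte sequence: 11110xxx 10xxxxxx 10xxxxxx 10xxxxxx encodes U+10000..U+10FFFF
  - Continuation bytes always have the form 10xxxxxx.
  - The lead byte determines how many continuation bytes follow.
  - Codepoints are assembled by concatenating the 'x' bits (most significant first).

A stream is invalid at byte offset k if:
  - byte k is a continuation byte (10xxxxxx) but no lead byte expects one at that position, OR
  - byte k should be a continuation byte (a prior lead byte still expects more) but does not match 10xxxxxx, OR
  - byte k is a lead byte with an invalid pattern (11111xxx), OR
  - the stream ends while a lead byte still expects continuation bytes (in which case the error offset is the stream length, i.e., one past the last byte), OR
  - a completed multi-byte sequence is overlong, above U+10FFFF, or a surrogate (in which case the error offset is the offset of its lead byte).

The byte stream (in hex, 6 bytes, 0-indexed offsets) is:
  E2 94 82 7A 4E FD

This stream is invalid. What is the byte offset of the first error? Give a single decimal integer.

Answer: 5

Derivation:
Byte[0]=E2: 3-byte lead, need 2 cont bytes. acc=0x2
Byte[1]=94: continuation. acc=(acc<<6)|0x14=0x94
Byte[2]=82: continuation. acc=(acc<<6)|0x02=0x2502
Completed: cp=U+2502 (starts at byte 0)
Byte[3]=7A: 1-byte ASCII. cp=U+007A
Byte[4]=4E: 1-byte ASCII. cp=U+004E
Byte[5]=FD: INVALID lead byte (not 0xxx/110x/1110/11110)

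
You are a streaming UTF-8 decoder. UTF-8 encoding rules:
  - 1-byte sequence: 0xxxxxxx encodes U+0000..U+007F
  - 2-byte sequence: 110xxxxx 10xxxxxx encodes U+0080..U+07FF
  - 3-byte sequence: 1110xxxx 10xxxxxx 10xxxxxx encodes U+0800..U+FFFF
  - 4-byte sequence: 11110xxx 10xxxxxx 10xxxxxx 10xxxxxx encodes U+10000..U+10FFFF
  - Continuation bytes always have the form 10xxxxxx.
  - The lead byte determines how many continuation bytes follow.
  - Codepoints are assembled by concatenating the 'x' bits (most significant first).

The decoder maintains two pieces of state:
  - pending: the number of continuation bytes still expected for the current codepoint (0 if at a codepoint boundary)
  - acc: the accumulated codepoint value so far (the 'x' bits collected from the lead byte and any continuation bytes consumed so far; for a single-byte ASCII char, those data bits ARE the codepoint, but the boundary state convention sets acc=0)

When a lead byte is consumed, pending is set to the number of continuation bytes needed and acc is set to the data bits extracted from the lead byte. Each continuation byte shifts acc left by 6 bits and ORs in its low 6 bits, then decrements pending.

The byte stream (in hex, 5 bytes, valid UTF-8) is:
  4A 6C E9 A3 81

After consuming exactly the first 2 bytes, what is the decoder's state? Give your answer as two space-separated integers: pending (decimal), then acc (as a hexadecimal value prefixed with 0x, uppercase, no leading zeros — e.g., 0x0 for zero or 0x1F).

Byte[0]=4A: 1-byte. pending=0, acc=0x0
Byte[1]=6C: 1-byte. pending=0, acc=0x0

Answer: 0 0x0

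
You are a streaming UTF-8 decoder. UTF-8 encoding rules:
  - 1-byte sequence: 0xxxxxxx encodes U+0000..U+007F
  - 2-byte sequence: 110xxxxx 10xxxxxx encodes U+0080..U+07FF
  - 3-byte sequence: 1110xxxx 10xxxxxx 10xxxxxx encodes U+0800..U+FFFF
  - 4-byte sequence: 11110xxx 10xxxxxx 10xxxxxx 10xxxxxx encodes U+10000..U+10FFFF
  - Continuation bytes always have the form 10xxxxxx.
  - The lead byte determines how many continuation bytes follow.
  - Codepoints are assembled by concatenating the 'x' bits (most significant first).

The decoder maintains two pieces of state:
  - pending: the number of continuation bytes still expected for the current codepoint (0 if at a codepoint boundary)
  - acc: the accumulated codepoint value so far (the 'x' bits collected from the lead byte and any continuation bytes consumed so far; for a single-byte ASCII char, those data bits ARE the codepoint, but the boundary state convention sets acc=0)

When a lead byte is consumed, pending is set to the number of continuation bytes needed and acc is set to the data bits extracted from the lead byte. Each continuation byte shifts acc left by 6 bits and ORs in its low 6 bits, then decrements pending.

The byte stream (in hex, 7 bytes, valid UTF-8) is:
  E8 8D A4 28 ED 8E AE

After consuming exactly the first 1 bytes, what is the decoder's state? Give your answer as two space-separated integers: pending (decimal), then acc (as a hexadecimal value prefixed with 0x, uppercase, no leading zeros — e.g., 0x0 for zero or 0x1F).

Answer: 2 0x8

Derivation:
Byte[0]=E8: 3-byte lead. pending=2, acc=0x8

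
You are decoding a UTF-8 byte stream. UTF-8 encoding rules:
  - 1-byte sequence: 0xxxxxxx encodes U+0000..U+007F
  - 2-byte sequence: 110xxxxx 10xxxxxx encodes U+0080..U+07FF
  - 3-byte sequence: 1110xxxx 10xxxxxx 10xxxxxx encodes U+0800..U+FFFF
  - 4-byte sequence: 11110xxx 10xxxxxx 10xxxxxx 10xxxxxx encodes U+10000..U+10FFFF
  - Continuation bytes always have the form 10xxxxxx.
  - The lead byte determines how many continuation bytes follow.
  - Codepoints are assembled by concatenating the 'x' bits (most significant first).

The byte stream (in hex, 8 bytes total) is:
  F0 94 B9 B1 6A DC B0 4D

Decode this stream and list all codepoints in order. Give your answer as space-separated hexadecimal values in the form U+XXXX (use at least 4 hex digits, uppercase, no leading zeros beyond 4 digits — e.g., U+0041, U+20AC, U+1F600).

Answer: U+14E71 U+006A U+0730 U+004D

Derivation:
Byte[0]=F0: 4-byte lead, need 3 cont bytes. acc=0x0
Byte[1]=94: continuation. acc=(acc<<6)|0x14=0x14
Byte[2]=B9: continuation. acc=(acc<<6)|0x39=0x539
Byte[3]=B1: continuation. acc=(acc<<6)|0x31=0x14E71
Completed: cp=U+14E71 (starts at byte 0)
Byte[4]=6A: 1-byte ASCII. cp=U+006A
Byte[5]=DC: 2-byte lead, need 1 cont bytes. acc=0x1C
Byte[6]=B0: continuation. acc=(acc<<6)|0x30=0x730
Completed: cp=U+0730 (starts at byte 5)
Byte[7]=4D: 1-byte ASCII. cp=U+004D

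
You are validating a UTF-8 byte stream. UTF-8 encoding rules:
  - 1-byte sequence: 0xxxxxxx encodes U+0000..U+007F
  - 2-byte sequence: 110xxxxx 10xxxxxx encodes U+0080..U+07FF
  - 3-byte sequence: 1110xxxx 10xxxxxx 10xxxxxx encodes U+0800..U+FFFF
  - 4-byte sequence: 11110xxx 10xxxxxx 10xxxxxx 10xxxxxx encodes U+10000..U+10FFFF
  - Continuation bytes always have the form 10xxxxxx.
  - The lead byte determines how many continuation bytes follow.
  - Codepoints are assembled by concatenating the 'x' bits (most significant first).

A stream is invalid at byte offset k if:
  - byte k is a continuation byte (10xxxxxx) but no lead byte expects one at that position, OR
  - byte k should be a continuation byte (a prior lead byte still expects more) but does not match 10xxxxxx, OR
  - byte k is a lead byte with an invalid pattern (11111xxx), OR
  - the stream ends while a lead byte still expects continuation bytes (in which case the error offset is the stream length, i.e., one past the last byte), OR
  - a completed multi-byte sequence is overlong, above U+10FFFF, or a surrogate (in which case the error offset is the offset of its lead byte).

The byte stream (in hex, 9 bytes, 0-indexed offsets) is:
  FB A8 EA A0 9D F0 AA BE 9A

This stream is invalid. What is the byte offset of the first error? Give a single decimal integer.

Answer: 0

Derivation:
Byte[0]=FB: INVALID lead byte (not 0xxx/110x/1110/11110)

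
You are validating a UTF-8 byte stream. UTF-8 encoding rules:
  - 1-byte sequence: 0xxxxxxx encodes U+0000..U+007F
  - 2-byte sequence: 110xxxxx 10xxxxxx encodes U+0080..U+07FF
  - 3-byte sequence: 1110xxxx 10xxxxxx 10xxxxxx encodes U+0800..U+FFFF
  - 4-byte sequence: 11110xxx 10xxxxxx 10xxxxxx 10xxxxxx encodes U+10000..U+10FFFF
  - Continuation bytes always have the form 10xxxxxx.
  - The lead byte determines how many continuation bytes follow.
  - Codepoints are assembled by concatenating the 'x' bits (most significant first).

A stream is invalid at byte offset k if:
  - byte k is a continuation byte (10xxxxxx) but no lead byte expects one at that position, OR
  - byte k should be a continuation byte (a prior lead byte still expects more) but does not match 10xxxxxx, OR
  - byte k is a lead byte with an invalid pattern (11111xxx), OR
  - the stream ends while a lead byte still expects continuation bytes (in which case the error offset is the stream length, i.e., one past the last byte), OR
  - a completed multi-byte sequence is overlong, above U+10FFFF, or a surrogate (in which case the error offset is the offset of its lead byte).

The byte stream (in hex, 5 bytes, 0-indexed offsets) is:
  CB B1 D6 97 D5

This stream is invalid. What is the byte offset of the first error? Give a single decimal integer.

Byte[0]=CB: 2-byte lead, need 1 cont bytes. acc=0xB
Byte[1]=B1: continuation. acc=(acc<<6)|0x31=0x2F1
Completed: cp=U+02F1 (starts at byte 0)
Byte[2]=D6: 2-byte lead, need 1 cont bytes. acc=0x16
Byte[3]=97: continuation. acc=(acc<<6)|0x17=0x597
Completed: cp=U+0597 (starts at byte 2)
Byte[4]=D5: 2-byte lead, need 1 cont bytes. acc=0x15
Byte[5]: stream ended, expected continuation. INVALID

Answer: 5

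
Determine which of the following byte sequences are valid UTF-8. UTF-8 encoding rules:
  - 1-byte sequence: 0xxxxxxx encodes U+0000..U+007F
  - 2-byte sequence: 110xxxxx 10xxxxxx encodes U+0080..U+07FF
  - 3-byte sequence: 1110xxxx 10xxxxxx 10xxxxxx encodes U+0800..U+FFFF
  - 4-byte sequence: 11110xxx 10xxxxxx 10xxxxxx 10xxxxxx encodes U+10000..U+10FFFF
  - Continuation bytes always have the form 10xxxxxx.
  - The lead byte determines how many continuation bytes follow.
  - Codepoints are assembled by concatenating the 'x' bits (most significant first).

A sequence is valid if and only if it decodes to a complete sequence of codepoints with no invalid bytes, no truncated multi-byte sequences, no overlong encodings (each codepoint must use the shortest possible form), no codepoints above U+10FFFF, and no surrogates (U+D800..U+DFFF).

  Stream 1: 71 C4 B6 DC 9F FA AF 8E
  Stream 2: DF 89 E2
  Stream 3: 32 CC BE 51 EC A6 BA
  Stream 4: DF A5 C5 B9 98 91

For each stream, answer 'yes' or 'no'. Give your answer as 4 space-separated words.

Stream 1: error at byte offset 5. INVALID
Stream 2: error at byte offset 3. INVALID
Stream 3: decodes cleanly. VALID
Stream 4: error at byte offset 4. INVALID

Answer: no no yes no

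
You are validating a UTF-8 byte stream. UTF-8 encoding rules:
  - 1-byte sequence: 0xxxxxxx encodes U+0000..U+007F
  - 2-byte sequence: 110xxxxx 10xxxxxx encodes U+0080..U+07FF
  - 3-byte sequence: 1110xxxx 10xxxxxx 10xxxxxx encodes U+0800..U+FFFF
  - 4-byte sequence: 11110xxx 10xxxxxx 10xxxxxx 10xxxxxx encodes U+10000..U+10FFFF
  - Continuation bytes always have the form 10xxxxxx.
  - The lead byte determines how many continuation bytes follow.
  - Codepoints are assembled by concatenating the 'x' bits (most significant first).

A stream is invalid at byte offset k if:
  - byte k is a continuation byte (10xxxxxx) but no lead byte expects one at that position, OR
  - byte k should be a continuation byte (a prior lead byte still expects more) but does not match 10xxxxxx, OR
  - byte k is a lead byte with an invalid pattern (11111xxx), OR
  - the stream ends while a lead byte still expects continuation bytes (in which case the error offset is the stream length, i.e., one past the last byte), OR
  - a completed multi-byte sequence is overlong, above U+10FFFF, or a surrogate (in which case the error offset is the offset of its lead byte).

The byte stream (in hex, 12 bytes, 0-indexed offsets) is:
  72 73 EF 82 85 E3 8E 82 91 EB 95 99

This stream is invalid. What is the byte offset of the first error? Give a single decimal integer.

Byte[0]=72: 1-byte ASCII. cp=U+0072
Byte[1]=73: 1-byte ASCII. cp=U+0073
Byte[2]=EF: 3-byte lead, need 2 cont bytes. acc=0xF
Byte[3]=82: continuation. acc=(acc<<6)|0x02=0x3C2
Byte[4]=85: continuation. acc=(acc<<6)|0x05=0xF085
Completed: cp=U+F085 (starts at byte 2)
Byte[5]=E3: 3-byte lead, need 2 cont bytes. acc=0x3
Byte[6]=8E: continuation. acc=(acc<<6)|0x0E=0xCE
Byte[7]=82: continuation. acc=(acc<<6)|0x02=0x3382
Completed: cp=U+3382 (starts at byte 5)
Byte[8]=91: INVALID lead byte (not 0xxx/110x/1110/11110)

Answer: 8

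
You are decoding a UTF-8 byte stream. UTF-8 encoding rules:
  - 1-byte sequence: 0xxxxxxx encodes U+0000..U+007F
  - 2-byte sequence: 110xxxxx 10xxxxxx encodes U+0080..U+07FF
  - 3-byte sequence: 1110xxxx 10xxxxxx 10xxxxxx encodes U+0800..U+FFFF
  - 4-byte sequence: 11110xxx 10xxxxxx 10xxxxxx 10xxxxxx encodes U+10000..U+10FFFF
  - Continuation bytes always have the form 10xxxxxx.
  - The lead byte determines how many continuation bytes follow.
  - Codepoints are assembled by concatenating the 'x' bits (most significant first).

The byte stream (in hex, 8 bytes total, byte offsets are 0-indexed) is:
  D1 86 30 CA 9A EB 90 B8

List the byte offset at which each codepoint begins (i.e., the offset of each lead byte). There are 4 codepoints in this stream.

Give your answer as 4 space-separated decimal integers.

Byte[0]=D1: 2-byte lead, need 1 cont bytes. acc=0x11
Byte[1]=86: continuation. acc=(acc<<6)|0x06=0x446
Completed: cp=U+0446 (starts at byte 0)
Byte[2]=30: 1-byte ASCII. cp=U+0030
Byte[3]=CA: 2-byte lead, need 1 cont bytes. acc=0xA
Byte[4]=9A: continuation. acc=(acc<<6)|0x1A=0x29A
Completed: cp=U+029A (starts at byte 3)
Byte[5]=EB: 3-byte lead, need 2 cont bytes. acc=0xB
Byte[6]=90: continuation. acc=(acc<<6)|0x10=0x2D0
Byte[7]=B8: continuation. acc=(acc<<6)|0x38=0xB438
Completed: cp=U+B438 (starts at byte 5)

Answer: 0 2 3 5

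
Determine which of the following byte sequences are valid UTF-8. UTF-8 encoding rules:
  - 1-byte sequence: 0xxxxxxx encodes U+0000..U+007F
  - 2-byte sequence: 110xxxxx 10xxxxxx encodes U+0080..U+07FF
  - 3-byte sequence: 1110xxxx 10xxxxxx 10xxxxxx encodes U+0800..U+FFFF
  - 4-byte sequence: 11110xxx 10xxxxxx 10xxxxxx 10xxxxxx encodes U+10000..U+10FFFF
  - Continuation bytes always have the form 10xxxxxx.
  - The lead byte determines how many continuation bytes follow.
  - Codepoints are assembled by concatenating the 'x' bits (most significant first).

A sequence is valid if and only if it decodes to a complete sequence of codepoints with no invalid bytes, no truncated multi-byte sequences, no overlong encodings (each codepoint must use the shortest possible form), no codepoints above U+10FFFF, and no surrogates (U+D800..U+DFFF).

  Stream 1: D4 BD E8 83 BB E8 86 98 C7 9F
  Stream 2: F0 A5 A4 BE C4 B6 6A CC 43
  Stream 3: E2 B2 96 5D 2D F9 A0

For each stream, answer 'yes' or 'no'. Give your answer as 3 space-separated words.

Answer: yes no no

Derivation:
Stream 1: decodes cleanly. VALID
Stream 2: error at byte offset 8. INVALID
Stream 3: error at byte offset 5. INVALID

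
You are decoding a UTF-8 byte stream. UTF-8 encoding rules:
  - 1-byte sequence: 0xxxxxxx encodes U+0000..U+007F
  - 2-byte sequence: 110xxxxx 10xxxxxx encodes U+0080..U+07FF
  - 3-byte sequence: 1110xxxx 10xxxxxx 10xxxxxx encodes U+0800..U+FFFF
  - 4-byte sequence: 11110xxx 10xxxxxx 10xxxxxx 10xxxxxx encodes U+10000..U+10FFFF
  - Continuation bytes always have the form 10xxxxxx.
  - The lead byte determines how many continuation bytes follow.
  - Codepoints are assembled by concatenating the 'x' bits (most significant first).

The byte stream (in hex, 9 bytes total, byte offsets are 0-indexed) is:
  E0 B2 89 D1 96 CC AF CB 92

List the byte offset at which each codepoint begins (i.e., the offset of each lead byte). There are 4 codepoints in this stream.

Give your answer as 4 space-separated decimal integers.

Answer: 0 3 5 7

Derivation:
Byte[0]=E0: 3-byte lead, need 2 cont bytes. acc=0x0
Byte[1]=B2: continuation. acc=(acc<<6)|0x32=0x32
Byte[2]=89: continuation. acc=(acc<<6)|0x09=0xC89
Completed: cp=U+0C89 (starts at byte 0)
Byte[3]=D1: 2-byte lead, need 1 cont bytes. acc=0x11
Byte[4]=96: continuation. acc=(acc<<6)|0x16=0x456
Completed: cp=U+0456 (starts at byte 3)
Byte[5]=CC: 2-byte lead, need 1 cont bytes. acc=0xC
Byte[6]=AF: continuation. acc=(acc<<6)|0x2F=0x32F
Completed: cp=U+032F (starts at byte 5)
Byte[7]=CB: 2-byte lead, need 1 cont bytes. acc=0xB
Byte[8]=92: continuation. acc=(acc<<6)|0x12=0x2D2
Completed: cp=U+02D2 (starts at byte 7)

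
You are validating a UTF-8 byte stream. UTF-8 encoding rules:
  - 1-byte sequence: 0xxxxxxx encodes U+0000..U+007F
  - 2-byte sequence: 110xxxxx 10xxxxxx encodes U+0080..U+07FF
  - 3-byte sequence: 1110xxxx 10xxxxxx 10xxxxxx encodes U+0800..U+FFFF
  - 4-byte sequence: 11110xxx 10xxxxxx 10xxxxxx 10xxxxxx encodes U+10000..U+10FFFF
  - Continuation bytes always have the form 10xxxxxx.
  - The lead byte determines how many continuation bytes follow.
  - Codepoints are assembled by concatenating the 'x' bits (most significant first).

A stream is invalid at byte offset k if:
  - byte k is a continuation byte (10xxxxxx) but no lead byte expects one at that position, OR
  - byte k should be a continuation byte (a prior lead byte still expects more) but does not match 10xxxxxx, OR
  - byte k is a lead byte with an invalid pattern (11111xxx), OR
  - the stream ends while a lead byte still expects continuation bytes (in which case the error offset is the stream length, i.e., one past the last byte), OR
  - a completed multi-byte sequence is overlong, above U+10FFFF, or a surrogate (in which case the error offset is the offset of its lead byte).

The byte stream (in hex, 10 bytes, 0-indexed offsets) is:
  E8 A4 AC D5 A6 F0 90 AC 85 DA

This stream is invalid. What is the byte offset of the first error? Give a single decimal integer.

Answer: 10

Derivation:
Byte[0]=E8: 3-byte lead, need 2 cont bytes. acc=0x8
Byte[1]=A4: continuation. acc=(acc<<6)|0x24=0x224
Byte[2]=AC: continuation. acc=(acc<<6)|0x2C=0x892C
Completed: cp=U+892C (starts at byte 0)
Byte[3]=D5: 2-byte lead, need 1 cont bytes. acc=0x15
Byte[4]=A6: continuation. acc=(acc<<6)|0x26=0x566
Completed: cp=U+0566 (starts at byte 3)
Byte[5]=F0: 4-byte lead, need 3 cont bytes. acc=0x0
Byte[6]=90: continuation. acc=(acc<<6)|0x10=0x10
Byte[7]=AC: continuation. acc=(acc<<6)|0x2C=0x42C
Byte[8]=85: continuation. acc=(acc<<6)|0x05=0x10B05
Completed: cp=U+10B05 (starts at byte 5)
Byte[9]=DA: 2-byte lead, need 1 cont bytes. acc=0x1A
Byte[10]: stream ended, expected continuation. INVALID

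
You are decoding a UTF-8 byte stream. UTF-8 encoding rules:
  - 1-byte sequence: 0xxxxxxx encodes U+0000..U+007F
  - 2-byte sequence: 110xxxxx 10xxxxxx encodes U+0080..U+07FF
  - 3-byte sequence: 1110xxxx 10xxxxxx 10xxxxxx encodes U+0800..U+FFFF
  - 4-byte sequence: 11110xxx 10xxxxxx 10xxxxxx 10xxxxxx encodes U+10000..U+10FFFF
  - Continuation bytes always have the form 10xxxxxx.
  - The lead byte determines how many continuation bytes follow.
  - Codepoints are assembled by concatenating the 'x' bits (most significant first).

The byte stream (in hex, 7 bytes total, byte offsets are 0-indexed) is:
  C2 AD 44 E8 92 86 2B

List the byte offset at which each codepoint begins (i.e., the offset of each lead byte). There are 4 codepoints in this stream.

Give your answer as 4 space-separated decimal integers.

Byte[0]=C2: 2-byte lead, need 1 cont bytes. acc=0x2
Byte[1]=AD: continuation. acc=(acc<<6)|0x2D=0xAD
Completed: cp=U+00AD (starts at byte 0)
Byte[2]=44: 1-byte ASCII. cp=U+0044
Byte[3]=E8: 3-byte lead, need 2 cont bytes. acc=0x8
Byte[4]=92: continuation. acc=(acc<<6)|0x12=0x212
Byte[5]=86: continuation. acc=(acc<<6)|0x06=0x8486
Completed: cp=U+8486 (starts at byte 3)
Byte[6]=2B: 1-byte ASCII. cp=U+002B

Answer: 0 2 3 6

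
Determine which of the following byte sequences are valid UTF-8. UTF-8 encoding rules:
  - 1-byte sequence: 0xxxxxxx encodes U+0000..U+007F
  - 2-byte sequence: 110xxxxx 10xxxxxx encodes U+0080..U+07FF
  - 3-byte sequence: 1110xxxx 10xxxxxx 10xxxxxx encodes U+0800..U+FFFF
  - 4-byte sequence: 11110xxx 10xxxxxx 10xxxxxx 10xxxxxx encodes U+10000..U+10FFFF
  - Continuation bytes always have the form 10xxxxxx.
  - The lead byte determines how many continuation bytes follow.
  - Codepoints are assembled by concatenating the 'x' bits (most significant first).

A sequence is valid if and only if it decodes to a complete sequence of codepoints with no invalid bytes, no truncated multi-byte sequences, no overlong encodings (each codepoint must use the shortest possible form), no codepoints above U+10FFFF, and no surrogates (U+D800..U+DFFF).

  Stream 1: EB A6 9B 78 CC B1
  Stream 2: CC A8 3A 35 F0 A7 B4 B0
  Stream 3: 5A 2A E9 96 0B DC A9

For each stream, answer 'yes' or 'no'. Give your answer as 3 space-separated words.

Answer: yes yes no

Derivation:
Stream 1: decodes cleanly. VALID
Stream 2: decodes cleanly. VALID
Stream 3: error at byte offset 4. INVALID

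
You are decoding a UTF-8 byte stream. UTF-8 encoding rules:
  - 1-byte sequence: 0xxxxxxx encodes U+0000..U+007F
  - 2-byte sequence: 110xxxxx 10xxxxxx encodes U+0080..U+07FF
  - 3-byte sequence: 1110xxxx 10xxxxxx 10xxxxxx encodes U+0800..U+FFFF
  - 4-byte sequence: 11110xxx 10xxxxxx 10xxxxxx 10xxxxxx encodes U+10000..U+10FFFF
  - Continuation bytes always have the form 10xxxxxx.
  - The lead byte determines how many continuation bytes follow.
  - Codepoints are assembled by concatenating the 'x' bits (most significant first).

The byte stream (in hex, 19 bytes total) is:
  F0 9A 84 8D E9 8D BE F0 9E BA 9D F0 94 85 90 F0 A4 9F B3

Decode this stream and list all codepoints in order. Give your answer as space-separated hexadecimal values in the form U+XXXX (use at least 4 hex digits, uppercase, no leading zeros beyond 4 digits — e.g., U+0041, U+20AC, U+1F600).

Answer: U+1A10D U+937E U+1EE9D U+14150 U+247F3

Derivation:
Byte[0]=F0: 4-byte lead, need 3 cont bytes. acc=0x0
Byte[1]=9A: continuation. acc=(acc<<6)|0x1A=0x1A
Byte[2]=84: continuation. acc=(acc<<6)|0x04=0x684
Byte[3]=8D: continuation. acc=(acc<<6)|0x0D=0x1A10D
Completed: cp=U+1A10D (starts at byte 0)
Byte[4]=E9: 3-byte lead, need 2 cont bytes. acc=0x9
Byte[5]=8D: continuation. acc=(acc<<6)|0x0D=0x24D
Byte[6]=BE: continuation. acc=(acc<<6)|0x3E=0x937E
Completed: cp=U+937E (starts at byte 4)
Byte[7]=F0: 4-byte lead, need 3 cont bytes. acc=0x0
Byte[8]=9E: continuation. acc=(acc<<6)|0x1E=0x1E
Byte[9]=BA: continuation. acc=(acc<<6)|0x3A=0x7BA
Byte[10]=9D: continuation. acc=(acc<<6)|0x1D=0x1EE9D
Completed: cp=U+1EE9D (starts at byte 7)
Byte[11]=F0: 4-byte lead, need 3 cont bytes. acc=0x0
Byte[12]=94: continuation. acc=(acc<<6)|0x14=0x14
Byte[13]=85: continuation. acc=(acc<<6)|0x05=0x505
Byte[14]=90: continuation. acc=(acc<<6)|0x10=0x14150
Completed: cp=U+14150 (starts at byte 11)
Byte[15]=F0: 4-byte lead, need 3 cont bytes. acc=0x0
Byte[16]=A4: continuation. acc=(acc<<6)|0x24=0x24
Byte[17]=9F: continuation. acc=(acc<<6)|0x1F=0x91F
Byte[18]=B3: continuation. acc=(acc<<6)|0x33=0x247F3
Completed: cp=U+247F3 (starts at byte 15)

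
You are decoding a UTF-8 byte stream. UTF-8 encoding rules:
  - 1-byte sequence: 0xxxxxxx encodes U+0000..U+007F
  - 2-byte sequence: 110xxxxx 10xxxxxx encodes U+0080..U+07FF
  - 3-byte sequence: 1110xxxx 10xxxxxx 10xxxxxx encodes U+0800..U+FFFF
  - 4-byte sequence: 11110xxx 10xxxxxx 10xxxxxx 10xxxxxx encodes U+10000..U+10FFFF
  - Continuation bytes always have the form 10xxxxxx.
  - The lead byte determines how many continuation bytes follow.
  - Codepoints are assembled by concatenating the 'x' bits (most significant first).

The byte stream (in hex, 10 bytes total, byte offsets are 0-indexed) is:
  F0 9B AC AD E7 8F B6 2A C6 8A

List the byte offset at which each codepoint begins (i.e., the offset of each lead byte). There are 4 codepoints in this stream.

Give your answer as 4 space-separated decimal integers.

Byte[0]=F0: 4-byte lead, need 3 cont bytes. acc=0x0
Byte[1]=9B: continuation. acc=(acc<<6)|0x1B=0x1B
Byte[2]=AC: continuation. acc=(acc<<6)|0x2C=0x6EC
Byte[3]=AD: continuation. acc=(acc<<6)|0x2D=0x1BB2D
Completed: cp=U+1BB2D (starts at byte 0)
Byte[4]=E7: 3-byte lead, need 2 cont bytes. acc=0x7
Byte[5]=8F: continuation. acc=(acc<<6)|0x0F=0x1CF
Byte[6]=B6: continuation. acc=(acc<<6)|0x36=0x73F6
Completed: cp=U+73F6 (starts at byte 4)
Byte[7]=2A: 1-byte ASCII. cp=U+002A
Byte[8]=C6: 2-byte lead, need 1 cont bytes. acc=0x6
Byte[9]=8A: continuation. acc=(acc<<6)|0x0A=0x18A
Completed: cp=U+018A (starts at byte 8)

Answer: 0 4 7 8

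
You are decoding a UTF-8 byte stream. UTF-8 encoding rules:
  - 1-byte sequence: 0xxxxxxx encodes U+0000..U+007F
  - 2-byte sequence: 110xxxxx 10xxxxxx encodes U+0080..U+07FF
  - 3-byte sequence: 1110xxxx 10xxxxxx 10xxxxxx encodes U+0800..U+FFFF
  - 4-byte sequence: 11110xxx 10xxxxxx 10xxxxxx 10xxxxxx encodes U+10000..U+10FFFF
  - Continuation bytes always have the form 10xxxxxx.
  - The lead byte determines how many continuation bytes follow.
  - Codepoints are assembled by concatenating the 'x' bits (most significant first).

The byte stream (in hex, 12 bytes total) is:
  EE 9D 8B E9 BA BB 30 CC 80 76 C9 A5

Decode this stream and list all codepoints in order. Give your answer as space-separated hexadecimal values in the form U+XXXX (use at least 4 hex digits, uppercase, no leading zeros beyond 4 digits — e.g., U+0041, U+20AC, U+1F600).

Answer: U+E74B U+9EBB U+0030 U+0300 U+0076 U+0265

Derivation:
Byte[0]=EE: 3-byte lead, need 2 cont bytes. acc=0xE
Byte[1]=9D: continuation. acc=(acc<<6)|0x1D=0x39D
Byte[2]=8B: continuation. acc=(acc<<6)|0x0B=0xE74B
Completed: cp=U+E74B (starts at byte 0)
Byte[3]=E9: 3-byte lead, need 2 cont bytes. acc=0x9
Byte[4]=BA: continuation. acc=(acc<<6)|0x3A=0x27A
Byte[5]=BB: continuation. acc=(acc<<6)|0x3B=0x9EBB
Completed: cp=U+9EBB (starts at byte 3)
Byte[6]=30: 1-byte ASCII. cp=U+0030
Byte[7]=CC: 2-byte lead, need 1 cont bytes. acc=0xC
Byte[8]=80: continuation. acc=(acc<<6)|0x00=0x300
Completed: cp=U+0300 (starts at byte 7)
Byte[9]=76: 1-byte ASCII. cp=U+0076
Byte[10]=C9: 2-byte lead, need 1 cont bytes. acc=0x9
Byte[11]=A5: continuation. acc=(acc<<6)|0x25=0x265
Completed: cp=U+0265 (starts at byte 10)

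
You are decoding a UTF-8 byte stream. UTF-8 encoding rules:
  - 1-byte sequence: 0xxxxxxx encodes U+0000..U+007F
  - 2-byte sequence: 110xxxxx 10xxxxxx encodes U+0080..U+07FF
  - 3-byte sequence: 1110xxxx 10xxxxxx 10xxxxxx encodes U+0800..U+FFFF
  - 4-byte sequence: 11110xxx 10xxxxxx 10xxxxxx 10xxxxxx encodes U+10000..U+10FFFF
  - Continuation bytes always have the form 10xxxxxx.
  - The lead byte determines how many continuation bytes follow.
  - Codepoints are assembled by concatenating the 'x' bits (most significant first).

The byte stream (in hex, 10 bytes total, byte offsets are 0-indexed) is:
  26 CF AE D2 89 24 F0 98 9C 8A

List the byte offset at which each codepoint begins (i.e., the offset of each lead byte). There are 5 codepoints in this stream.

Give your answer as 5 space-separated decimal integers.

Byte[0]=26: 1-byte ASCII. cp=U+0026
Byte[1]=CF: 2-byte lead, need 1 cont bytes. acc=0xF
Byte[2]=AE: continuation. acc=(acc<<6)|0x2E=0x3EE
Completed: cp=U+03EE (starts at byte 1)
Byte[3]=D2: 2-byte lead, need 1 cont bytes. acc=0x12
Byte[4]=89: continuation. acc=(acc<<6)|0x09=0x489
Completed: cp=U+0489 (starts at byte 3)
Byte[5]=24: 1-byte ASCII. cp=U+0024
Byte[6]=F0: 4-byte lead, need 3 cont bytes. acc=0x0
Byte[7]=98: continuation. acc=(acc<<6)|0x18=0x18
Byte[8]=9C: continuation. acc=(acc<<6)|0x1C=0x61C
Byte[9]=8A: continuation. acc=(acc<<6)|0x0A=0x1870A
Completed: cp=U+1870A (starts at byte 6)

Answer: 0 1 3 5 6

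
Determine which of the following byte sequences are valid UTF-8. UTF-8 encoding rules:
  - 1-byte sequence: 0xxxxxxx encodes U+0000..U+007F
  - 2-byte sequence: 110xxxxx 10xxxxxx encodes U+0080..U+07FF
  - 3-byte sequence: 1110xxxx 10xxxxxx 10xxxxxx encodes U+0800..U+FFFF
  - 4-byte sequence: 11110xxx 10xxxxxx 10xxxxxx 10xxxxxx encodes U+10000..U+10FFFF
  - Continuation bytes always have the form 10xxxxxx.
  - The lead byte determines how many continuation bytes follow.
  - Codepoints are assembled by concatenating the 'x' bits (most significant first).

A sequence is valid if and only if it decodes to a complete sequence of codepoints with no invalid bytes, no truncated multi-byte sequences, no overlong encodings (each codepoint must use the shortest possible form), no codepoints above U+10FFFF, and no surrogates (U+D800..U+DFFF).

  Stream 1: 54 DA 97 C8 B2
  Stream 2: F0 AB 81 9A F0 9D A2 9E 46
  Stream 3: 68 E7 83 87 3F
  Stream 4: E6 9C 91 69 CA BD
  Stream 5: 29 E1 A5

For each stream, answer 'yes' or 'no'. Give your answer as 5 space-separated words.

Stream 1: decodes cleanly. VALID
Stream 2: decodes cleanly. VALID
Stream 3: decodes cleanly. VALID
Stream 4: decodes cleanly. VALID
Stream 5: error at byte offset 3. INVALID

Answer: yes yes yes yes no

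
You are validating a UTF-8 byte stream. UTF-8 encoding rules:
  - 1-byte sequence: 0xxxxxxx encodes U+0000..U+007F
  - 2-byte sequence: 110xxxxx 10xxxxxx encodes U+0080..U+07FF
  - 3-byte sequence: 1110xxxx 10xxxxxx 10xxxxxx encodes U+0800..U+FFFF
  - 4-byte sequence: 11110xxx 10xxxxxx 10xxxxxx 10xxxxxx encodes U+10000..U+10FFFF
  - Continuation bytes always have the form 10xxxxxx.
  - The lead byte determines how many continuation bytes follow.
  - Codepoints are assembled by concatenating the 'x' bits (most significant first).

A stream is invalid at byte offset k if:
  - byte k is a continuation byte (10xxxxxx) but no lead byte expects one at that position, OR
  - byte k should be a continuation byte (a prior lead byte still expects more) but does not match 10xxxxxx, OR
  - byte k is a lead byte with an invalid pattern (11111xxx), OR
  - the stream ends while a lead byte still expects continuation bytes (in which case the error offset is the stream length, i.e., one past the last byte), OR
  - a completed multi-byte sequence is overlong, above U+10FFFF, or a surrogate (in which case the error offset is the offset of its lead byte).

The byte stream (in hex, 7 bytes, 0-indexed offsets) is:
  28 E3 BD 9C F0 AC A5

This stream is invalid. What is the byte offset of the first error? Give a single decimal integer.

Byte[0]=28: 1-byte ASCII. cp=U+0028
Byte[1]=E3: 3-byte lead, need 2 cont bytes. acc=0x3
Byte[2]=BD: continuation. acc=(acc<<6)|0x3D=0xFD
Byte[3]=9C: continuation. acc=(acc<<6)|0x1C=0x3F5C
Completed: cp=U+3F5C (starts at byte 1)
Byte[4]=F0: 4-byte lead, need 3 cont bytes. acc=0x0
Byte[5]=AC: continuation. acc=(acc<<6)|0x2C=0x2C
Byte[6]=A5: continuation. acc=(acc<<6)|0x25=0xB25
Byte[7]: stream ended, expected continuation. INVALID

Answer: 7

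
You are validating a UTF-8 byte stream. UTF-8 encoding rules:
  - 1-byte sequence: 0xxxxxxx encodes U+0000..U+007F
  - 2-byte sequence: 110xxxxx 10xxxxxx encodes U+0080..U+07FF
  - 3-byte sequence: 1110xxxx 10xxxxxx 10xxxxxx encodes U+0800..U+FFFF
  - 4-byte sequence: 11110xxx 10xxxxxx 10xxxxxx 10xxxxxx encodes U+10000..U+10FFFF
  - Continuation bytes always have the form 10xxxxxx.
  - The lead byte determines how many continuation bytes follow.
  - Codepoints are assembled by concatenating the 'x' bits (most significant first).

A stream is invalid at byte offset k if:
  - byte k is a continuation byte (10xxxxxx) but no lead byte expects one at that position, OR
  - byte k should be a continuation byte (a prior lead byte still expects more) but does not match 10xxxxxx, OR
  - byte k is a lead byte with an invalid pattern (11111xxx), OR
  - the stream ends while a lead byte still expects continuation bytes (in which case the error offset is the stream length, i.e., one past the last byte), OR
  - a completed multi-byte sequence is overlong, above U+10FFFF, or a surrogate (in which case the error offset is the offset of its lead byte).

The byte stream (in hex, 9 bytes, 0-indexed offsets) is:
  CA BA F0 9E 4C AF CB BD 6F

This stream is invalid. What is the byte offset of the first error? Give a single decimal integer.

Byte[0]=CA: 2-byte lead, need 1 cont bytes. acc=0xA
Byte[1]=BA: continuation. acc=(acc<<6)|0x3A=0x2BA
Completed: cp=U+02BA (starts at byte 0)
Byte[2]=F0: 4-byte lead, need 3 cont bytes. acc=0x0
Byte[3]=9E: continuation. acc=(acc<<6)|0x1E=0x1E
Byte[4]=4C: expected 10xxxxxx continuation. INVALID

Answer: 4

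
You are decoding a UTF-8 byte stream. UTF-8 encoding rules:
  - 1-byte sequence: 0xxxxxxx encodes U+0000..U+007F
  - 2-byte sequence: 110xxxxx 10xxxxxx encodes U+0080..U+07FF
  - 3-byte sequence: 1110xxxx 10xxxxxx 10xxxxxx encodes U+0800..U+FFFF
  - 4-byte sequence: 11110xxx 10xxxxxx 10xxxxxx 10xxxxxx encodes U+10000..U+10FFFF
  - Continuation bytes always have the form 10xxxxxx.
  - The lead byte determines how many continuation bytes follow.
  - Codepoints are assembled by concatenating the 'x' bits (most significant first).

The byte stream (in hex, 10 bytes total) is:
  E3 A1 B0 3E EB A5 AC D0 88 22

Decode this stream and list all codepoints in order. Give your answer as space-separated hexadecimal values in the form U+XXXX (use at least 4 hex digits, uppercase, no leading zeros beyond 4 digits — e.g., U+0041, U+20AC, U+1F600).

Answer: U+3870 U+003E U+B96C U+0408 U+0022

Derivation:
Byte[0]=E3: 3-byte lead, need 2 cont bytes. acc=0x3
Byte[1]=A1: continuation. acc=(acc<<6)|0x21=0xE1
Byte[2]=B0: continuation. acc=(acc<<6)|0x30=0x3870
Completed: cp=U+3870 (starts at byte 0)
Byte[3]=3E: 1-byte ASCII. cp=U+003E
Byte[4]=EB: 3-byte lead, need 2 cont bytes. acc=0xB
Byte[5]=A5: continuation. acc=(acc<<6)|0x25=0x2E5
Byte[6]=AC: continuation. acc=(acc<<6)|0x2C=0xB96C
Completed: cp=U+B96C (starts at byte 4)
Byte[7]=D0: 2-byte lead, need 1 cont bytes. acc=0x10
Byte[8]=88: continuation. acc=(acc<<6)|0x08=0x408
Completed: cp=U+0408 (starts at byte 7)
Byte[9]=22: 1-byte ASCII. cp=U+0022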